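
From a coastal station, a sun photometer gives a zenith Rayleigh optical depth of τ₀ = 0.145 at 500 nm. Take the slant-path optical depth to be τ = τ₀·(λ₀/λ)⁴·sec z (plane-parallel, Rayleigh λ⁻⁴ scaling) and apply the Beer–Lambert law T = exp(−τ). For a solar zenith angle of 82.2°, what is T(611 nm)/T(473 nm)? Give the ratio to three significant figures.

Airmass: sec 82.2° = 7.3684.
τ(611 nm) = 0.145 × (500/611)⁴ × 7.3684 = 0.145 × 0.4485 × 7.3684 = 0.4791.
τ(473 nm) = 0.145 × (500/473)⁴ × 7.3684 = 0.145 × 1.2486 × 7.3684 = 1.3341.
T(611)/T(473) = exp(τ_B − τ_A) = exp(0.8549) = 2.3512.

2.35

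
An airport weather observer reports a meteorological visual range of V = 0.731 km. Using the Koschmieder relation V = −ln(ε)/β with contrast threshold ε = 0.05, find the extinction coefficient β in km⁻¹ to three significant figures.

4.10 km⁻¹

β = −ln(0.05) / V = 2.996 / 0.731 = 4.0981 km⁻¹.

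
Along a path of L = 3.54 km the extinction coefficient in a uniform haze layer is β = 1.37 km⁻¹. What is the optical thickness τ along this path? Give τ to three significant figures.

τ = β·L = 1.37 × 3.54 = 4.8498.

4.85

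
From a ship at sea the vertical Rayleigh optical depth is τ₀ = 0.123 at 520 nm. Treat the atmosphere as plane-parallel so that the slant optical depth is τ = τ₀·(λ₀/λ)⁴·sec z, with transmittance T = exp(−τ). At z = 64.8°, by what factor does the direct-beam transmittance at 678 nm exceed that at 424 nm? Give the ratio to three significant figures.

Airmass: sec 64.8° = 2.3486.
τ(678 nm) = 0.123 × (520/678)⁴ × 2.3486 = 0.123 × 0.3460 × 2.3486 = 0.1000.
τ(424 nm) = 0.123 × (520/424)⁴ × 2.3486 = 0.123 × 2.2623 × 2.3486 = 0.6535.
T(678)/T(424) = exp(τ_B − τ_A) = exp(0.5536) = 1.7395.

1.74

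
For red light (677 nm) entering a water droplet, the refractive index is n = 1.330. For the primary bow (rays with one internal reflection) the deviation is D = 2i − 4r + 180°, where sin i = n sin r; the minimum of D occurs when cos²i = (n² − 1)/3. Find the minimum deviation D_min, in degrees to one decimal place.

cos²i = (1.76890 − 1)/3 = 0.25630; i = arccos(0.50626) = 59.585°.
sin r = sin 59.585°/1.330 = 0.64841; r = 40.422°.
D_min = 2·59.585° − 4·40.422° + 180° = 137.484°.

137.5°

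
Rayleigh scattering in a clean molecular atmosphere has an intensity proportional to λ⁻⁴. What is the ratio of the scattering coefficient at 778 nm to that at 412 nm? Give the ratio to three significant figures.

0.0786

Rayleigh scattering ∝ λ⁻⁴, so the ratio of coefficients is the inverse fourth power of the wavelength ratio.
σ(778)/σ(412) = (412/778)⁴ = (0.5296)⁴ = 0.07864.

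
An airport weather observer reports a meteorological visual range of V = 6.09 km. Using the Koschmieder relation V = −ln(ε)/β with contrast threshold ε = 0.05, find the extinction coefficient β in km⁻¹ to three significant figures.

0.492 km⁻¹

β = −ln(0.05) / V = 2.996 / 6.09 = 0.4919 km⁻¹.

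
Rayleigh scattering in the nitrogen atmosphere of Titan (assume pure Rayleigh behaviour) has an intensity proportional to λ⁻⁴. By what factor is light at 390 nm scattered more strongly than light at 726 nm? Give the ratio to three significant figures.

12.0

Rayleigh scattering ∝ λ⁻⁴, so the ratio of coefficients is the inverse fourth power of the wavelength ratio.
σ(390)/σ(726) = (726/390)⁴ = (1.8615)⁴ = 12.01.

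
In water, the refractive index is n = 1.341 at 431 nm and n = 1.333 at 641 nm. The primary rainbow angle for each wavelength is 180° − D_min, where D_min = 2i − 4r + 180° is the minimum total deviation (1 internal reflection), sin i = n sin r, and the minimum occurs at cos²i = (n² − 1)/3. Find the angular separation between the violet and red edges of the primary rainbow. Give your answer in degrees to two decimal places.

At 431 nm (n = 1.341): cos²i = 0.26609 → i = 58.946°, r = 39.705°, D_min = 139.071°, rainbow angle = 40.929°.
At 641 nm (n = 1.333): cos²i = 0.25896 → i = 59.410°, r = 40.225°, D_min = 137.922°, rainbow angle = 42.078°.
Angular width = |40.929° − 42.078°| = 1.149°.

1.15°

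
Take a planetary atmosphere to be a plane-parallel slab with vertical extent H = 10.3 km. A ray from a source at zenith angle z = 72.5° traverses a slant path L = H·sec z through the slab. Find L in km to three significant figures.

34.3 km

sec z = 1/cos 72.5° = 3.3255.
L = 10.3 × 3.3255 = 34.253 km.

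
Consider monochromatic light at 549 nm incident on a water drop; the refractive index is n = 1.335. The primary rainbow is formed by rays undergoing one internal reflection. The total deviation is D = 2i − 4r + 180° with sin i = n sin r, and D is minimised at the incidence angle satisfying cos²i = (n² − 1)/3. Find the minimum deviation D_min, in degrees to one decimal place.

cos²i = (1.78222 − 1)/3 = 0.26074; i = arccos(0.51063) = 59.294°.
sin r = sin 59.294°/1.335 = 0.64405; r = 40.094°.
D_min = 2·59.294° − 4·40.094° + 180° = 138.212°.

138.2°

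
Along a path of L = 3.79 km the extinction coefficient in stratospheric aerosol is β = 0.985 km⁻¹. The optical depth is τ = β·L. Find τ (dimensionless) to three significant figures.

3.73

τ = β·L = 0.985 × 3.79 = 3.7332.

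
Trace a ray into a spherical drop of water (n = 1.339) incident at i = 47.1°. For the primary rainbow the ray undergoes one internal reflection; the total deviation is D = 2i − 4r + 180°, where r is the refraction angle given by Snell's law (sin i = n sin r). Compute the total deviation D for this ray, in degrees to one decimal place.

141.5°

sin r = sin 47.1° / 1.339 = 0.7325/1.339 = 0.5471; r = 33.17°.
D = 2·47.1° − 4·33.17° + 180° = 94.20° − 132.67° + 180° = 141.53°.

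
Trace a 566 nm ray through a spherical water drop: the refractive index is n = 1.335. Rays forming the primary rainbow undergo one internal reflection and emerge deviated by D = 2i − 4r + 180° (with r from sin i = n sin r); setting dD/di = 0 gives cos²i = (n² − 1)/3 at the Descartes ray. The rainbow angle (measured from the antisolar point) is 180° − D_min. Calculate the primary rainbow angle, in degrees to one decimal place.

41.8°

cos²i = (1.78222 − 1)/3 = 0.26074; i = arccos(0.51063) = 59.294°.
sin r = sin 59.294°/1.335 = 0.64405; r = 40.094°.
D_min = 2·59.294° − 4·40.094° + 180° = 138.212°.
Rainbow angle = 180° − D_min = 41.788°.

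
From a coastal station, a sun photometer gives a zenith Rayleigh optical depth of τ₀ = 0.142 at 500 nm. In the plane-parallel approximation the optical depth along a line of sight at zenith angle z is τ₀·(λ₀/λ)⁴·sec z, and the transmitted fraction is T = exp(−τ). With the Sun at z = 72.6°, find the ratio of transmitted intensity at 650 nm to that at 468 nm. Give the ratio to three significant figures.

1.57

Airmass: sec 72.6° = 3.3440.
τ(650 nm) = 0.142 × (500/650)⁴ × 3.3440 = 0.142 × 0.3501 × 3.3440 = 0.1663.
τ(468 nm) = 0.142 × (500/468)⁴ × 3.3440 = 0.142 × 1.3029 × 3.3440 = 0.6187.
T(650)/T(468) = exp(τ_B − τ_A) = exp(0.4524) = 1.5721.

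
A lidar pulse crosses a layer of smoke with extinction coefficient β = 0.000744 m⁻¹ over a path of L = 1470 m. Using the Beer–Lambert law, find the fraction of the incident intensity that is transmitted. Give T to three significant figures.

0.335

τ = β·L = 0.000744 × 1470 = 1.0937.
T = exp(−1.0937) = 0.3350.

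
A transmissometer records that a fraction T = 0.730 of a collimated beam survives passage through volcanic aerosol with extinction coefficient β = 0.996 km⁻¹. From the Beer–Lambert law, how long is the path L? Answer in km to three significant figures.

Beer–Lambert: T = exp(−βL) ⇒ L = −ln(T)/β = −ln(0.730)/0.996 = 0.3147/0.996 = 0.316 km.

0.316 km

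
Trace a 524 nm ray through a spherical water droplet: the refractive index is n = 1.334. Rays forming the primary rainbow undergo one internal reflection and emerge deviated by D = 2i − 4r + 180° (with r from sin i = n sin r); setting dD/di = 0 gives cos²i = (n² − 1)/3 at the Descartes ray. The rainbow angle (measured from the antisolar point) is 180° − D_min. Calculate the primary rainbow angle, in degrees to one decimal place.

cos²i = (1.77956 − 1)/3 = 0.25985; i = arccos(0.50976) = 59.352°.
sin r = sin 59.352°/1.334 = 0.64492; r = 40.159°.
D_min = 2·59.352° − 4·40.159° + 180° = 138.067°.
Rainbow angle = 180° − D_min = 41.933°.

41.9°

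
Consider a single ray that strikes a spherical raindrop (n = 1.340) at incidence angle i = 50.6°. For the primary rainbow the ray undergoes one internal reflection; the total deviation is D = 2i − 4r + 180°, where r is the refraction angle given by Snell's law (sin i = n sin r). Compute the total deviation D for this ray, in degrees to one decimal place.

sin r = sin 50.6° / 1.340 = 0.7727/1.340 = 0.5767; r = 35.22°.
D = 2·50.6° − 4·35.22° + 180° = 101.20° − 140.87° + 180° = 140.33°.

140.3°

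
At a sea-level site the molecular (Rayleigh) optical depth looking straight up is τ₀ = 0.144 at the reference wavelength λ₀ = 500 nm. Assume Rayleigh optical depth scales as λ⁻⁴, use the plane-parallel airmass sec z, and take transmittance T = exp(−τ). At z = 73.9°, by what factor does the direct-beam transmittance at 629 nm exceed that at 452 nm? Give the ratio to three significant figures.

Airmass: sec 73.9° = 3.6060.
τ(629 nm) = 0.144 × (500/629)⁴ × 3.6060 = 0.144 × 0.3993 × 3.6060 = 0.2073.
τ(452 nm) = 0.144 × (500/452)⁴ × 3.6060 = 0.144 × 1.4974 × 3.6060 = 0.7775.
T(629)/T(452) = exp(τ_B − τ_A) = exp(0.5702) = 1.7686.

1.77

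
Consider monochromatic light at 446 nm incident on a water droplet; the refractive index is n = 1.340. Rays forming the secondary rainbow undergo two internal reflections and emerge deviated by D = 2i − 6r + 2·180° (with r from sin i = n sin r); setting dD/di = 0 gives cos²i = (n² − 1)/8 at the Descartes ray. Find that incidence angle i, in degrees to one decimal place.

71.6°

cos²i = (1.340² − 1)/8 = (1.79560 − 1)/8 = 0.09945.
cos i = 0.31536, so i = 71.618°.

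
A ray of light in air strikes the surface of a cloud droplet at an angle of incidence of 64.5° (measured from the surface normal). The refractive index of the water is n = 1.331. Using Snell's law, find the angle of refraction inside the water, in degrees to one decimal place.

42.7°

Snell: sin θ_r = sin θ_i / n = sin 64.5° / 1.331 = 0.9026 / 1.331 = 0.6781.
θ_r = arcsin(0.6781) = 42.70°.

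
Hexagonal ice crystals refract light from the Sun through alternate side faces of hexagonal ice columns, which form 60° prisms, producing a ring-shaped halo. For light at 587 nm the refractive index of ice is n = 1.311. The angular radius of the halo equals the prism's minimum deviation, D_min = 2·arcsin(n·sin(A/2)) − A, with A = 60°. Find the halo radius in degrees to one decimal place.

21.9°

n·sin(A/2) = 1.311 × sin 30° = 1.311 × 0.5000 = 0.6555.
D_min = 2·arcsin(0.6555) − 60° = 2 × 40.958° − 60° = 21.915°.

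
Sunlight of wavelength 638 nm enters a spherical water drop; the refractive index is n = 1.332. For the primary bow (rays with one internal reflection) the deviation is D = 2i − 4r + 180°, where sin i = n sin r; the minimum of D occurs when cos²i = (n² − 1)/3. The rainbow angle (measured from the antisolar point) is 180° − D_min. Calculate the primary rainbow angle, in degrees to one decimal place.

42.2°

cos²i = (1.77422 − 1)/3 = 0.25807; i = arccos(0.50801) = 59.469°.
sin r = sin 59.469°/1.332 = 0.64666; r = 40.290°.
D_min = 2·59.469° − 4·40.290° + 180° = 137.776°.
Rainbow angle = 180° − D_min = 42.224°.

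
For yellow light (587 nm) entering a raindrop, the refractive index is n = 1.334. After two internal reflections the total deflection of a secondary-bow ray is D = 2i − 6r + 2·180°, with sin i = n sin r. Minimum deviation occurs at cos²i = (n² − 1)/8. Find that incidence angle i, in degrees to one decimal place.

cos²i = (1.334² − 1)/8 = (1.77956 − 1)/8 = 0.09744.
cos i = 0.31216, so i = 71.810°.

71.8°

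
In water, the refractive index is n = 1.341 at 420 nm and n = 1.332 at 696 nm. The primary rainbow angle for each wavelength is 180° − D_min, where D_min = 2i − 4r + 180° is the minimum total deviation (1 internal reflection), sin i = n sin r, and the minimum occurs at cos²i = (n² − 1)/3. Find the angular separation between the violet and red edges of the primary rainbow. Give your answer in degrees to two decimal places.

1.29°

At 420 nm (n = 1.341): cos²i = 0.26609 → i = 58.946°, r = 39.705°, D_min = 139.071°, rainbow angle = 40.929°.
At 696 nm (n = 1.332): cos²i = 0.25807 → i = 59.469°, r = 40.290°, D_min = 137.776°, rainbow angle = 42.224°.
Angular width = |40.929° − 42.224°| = 1.295°.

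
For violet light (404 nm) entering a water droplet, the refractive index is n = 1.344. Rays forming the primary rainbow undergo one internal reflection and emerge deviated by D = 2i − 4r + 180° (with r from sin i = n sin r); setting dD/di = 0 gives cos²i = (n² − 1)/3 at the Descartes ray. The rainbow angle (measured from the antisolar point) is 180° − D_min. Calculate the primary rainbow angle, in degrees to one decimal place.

cos²i = (1.80634 − 1)/3 = 0.26878; i = arccos(0.51844) = 58.772°.
sin r = sin 58.772°/1.344 = 0.63625; r = 39.512°.
D_min = 2·58.772° − 4·39.512° + 180° = 139.495°.
Rainbow angle = 180° − D_min = 40.505°.

40.5°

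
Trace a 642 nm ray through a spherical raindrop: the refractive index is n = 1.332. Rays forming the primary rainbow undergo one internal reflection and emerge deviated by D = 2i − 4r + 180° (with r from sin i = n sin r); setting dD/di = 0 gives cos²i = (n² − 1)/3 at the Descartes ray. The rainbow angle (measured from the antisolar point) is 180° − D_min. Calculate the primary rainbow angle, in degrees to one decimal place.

cos²i = (1.77422 − 1)/3 = 0.25807; i = arccos(0.50801) = 59.469°.
sin r = sin 59.469°/1.332 = 0.64666; r = 40.290°.
D_min = 2·59.469° − 4·40.290° + 180° = 137.776°.
Rainbow angle = 180° − D_min = 42.224°.

42.2°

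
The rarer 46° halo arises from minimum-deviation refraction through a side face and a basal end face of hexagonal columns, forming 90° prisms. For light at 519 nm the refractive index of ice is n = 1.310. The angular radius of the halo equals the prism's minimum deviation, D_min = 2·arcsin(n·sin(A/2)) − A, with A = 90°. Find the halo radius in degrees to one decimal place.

n·sin(A/2) = 1.310 × sin 45° = 1.310 × 0.7071 = 0.9263.
D_min = 2·arcsin(0.9263) − 90° = 2 × 67.867° − 90° = 45.733°.

45.7°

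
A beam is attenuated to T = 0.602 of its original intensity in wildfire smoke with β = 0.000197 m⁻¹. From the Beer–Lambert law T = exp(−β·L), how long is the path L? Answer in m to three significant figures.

Beer–Lambert: T = exp(−βL) ⇒ L = −ln(T)/β = −ln(0.602)/0.000197 = 0.5075/0.000197 = 2576 m.

2580 m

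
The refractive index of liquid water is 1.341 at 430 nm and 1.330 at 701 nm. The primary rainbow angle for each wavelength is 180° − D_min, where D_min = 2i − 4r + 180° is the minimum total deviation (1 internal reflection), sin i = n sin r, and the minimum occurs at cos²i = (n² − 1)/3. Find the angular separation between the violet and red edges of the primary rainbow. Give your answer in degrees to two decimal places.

1.59°

At 430 nm (n = 1.341): cos²i = 0.26609 → i = 58.946°, r = 39.705°, D_min = 139.071°, rainbow angle = 40.929°.
At 701 nm (n = 1.330): cos²i = 0.25630 → i = 59.585°, r = 40.422°, D_min = 137.484°, rainbow angle = 42.516°.
Angular width = |40.929° − 42.516°| = 1.588°.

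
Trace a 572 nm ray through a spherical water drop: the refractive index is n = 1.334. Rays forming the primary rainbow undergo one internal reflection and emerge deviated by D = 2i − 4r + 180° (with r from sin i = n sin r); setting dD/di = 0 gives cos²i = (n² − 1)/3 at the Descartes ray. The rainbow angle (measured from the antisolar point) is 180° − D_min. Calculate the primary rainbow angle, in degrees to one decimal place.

cos²i = (1.77956 − 1)/3 = 0.25985; i = arccos(0.50976) = 59.352°.
sin r = sin 59.352°/1.334 = 0.64492; r = 40.159°.
D_min = 2·59.352° − 4·40.159° + 180° = 138.067°.
Rainbow angle = 180° − D_min = 41.933°.

41.9°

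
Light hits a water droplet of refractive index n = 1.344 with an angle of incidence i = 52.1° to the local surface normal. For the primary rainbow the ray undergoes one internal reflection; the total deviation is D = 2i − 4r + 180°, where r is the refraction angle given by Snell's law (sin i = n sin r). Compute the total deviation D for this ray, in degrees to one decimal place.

140.4°

sin r = sin 52.1° / 1.344 = 0.7891/1.344 = 0.5871; r = 35.95°.
D = 2·52.1° − 4·35.95° + 180° = 104.20° − 143.81° + 180° = 140.39°.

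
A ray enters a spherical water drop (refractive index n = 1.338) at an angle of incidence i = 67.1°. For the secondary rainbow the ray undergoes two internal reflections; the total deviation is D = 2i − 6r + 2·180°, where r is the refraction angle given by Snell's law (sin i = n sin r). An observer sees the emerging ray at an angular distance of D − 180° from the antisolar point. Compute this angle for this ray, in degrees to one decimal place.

53.1°

sin r = sin 67.1° / 1.338 = 0.9212/1.338 = 0.6885; r = 43.51°.
D = 2·67.1° − 6·43.51° + 2·180° = 134.20° − 261.06° + 360° = 233.14°.
Angle from antisolar point = D − 180° = 53.14°.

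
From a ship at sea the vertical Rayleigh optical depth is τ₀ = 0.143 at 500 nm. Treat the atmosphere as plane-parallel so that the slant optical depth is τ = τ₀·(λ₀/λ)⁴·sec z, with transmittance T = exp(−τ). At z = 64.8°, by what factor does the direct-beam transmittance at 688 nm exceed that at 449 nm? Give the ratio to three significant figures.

1.53

Airmass: sec 64.8° = 2.3486.
τ(688 nm) = 0.143 × (500/688)⁴ × 2.3486 = 0.143 × 0.2789 × 2.3486 = 0.0937.
τ(449 nm) = 0.143 × (500/449)⁴ × 2.3486 = 0.143 × 1.5378 × 2.3486 = 0.5165.
T(688)/T(449) = exp(τ_B − τ_A) = exp(0.4228) = 1.5262.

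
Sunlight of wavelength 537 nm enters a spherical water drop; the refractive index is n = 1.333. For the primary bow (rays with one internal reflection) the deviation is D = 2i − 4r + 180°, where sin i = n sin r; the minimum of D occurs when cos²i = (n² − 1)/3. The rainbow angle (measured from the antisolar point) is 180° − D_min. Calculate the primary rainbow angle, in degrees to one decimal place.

42.1°

cos²i = (1.77689 − 1)/3 = 0.25896; i = arccos(0.50888) = 59.410°.
sin r = sin 59.410°/1.333 = 0.64579; r = 40.225°.
D_min = 2·59.410° − 4·40.225° + 180° = 137.922°.
Rainbow angle = 180° − D_min = 42.078°.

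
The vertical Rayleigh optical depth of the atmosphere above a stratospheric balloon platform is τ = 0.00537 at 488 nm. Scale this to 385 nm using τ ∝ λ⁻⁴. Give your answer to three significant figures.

0.0139

τ(385 nm) = τ(488 nm) × (488/385)⁴ = 0.00537 × (1.2675)⁴ = 0.00537 × 2.5813 = 0.0139.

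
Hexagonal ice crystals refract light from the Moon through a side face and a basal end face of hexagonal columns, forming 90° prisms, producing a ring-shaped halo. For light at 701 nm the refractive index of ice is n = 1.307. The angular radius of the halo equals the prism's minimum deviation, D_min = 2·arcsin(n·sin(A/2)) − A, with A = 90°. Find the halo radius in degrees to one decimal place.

n·sin(A/2) = 1.307 × sin 45° = 1.307 × 0.7071 = 0.9242.
D_min = 2·arcsin(0.9242) − 90° = 2 × 67.546° − 90° = 45.093°.

45.1°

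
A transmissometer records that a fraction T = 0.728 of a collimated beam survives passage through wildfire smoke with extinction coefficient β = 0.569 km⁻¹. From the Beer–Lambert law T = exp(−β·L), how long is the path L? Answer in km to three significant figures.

0.558 km

Beer–Lambert: T = exp(−βL) ⇒ L = −ln(T)/β = −ln(0.728)/0.569 = 0.3175/0.569 = 0.5579 km.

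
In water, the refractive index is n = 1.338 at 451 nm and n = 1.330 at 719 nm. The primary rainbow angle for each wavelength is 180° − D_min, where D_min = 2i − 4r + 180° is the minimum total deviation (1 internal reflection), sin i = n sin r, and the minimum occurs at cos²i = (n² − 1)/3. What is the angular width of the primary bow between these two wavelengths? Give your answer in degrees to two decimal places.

At 451 nm (n = 1.338): cos²i = 0.26341 → i = 59.120°, r = 39.899°, D_min = 138.643°, rainbow angle = 41.357°.
At 719 nm (n = 1.330): cos²i = 0.25630 → i = 59.585°, r = 40.422°, D_min = 137.484°, rainbow angle = 42.516°.
Angular width = |41.357° − 42.516°| = 1.160°.

1.16°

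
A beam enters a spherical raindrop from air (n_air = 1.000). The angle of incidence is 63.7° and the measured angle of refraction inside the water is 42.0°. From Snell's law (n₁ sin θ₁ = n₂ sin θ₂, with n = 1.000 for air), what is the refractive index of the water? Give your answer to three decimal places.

1.340

n = sin θ_i / sin θ_r = sin 63.7° / sin 42.0° = 0.8965 / 0.6691 = 1.3398.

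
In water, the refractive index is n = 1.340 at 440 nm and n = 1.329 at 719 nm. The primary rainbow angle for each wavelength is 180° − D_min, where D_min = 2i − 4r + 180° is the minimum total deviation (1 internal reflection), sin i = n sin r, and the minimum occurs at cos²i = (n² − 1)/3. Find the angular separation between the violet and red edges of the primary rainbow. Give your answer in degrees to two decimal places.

1.59°

At 440 nm (n = 1.340): cos²i = 0.26520 → i = 59.004°, r = 39.770°, D_min = 138.929°, rainbow angle = 41.071°.
At 719 nm (n = 1.329): cos²i = 0.25541 → i = 59.643°, r = 40.487°, D_min = 137.337°, rainbow angle = 42.663°.
Angular width = |41.071° − 42.663°| = 1.592°.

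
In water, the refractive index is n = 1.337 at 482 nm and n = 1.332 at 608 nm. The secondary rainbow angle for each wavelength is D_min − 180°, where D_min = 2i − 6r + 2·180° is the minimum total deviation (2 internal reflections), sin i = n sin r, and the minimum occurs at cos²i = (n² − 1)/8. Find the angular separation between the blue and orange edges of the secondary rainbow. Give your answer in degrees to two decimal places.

At 482 nm (n = 1.337): cos²i = 0.09845 → i = 71.714°, r = 45.249°, D_min = 231.934°, rainbow angle = 51.934°.
At 608 nm (n = 1.332): cos²i = 0.09678 → i = 71.875°, r = 45.520°, D_min = 230.628°, rainbow angle = 50.628°.
Angular width = |51.934° − 50.628°| = 1.305°.

1.31°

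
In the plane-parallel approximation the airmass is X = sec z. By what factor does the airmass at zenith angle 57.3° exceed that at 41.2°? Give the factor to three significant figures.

1.39

X(57.3°)/X(41.2°) = sec 57.3° / sec 41.2° = cos 41.2° / cos 57.3° = 0.7524/0.5402 = 1.3927.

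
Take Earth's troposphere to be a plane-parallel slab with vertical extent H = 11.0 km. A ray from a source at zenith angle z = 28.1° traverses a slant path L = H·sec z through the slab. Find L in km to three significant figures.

12.5 km

sec z = 1/cos 28.1° = 1.1336.
L = 11.0 × 1.1336 = 12.470 km.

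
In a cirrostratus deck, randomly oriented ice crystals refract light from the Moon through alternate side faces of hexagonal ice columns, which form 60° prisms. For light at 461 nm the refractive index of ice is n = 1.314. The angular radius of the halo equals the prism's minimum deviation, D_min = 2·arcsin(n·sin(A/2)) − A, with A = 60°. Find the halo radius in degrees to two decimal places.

n·sin(A/2) = 1.314 × sin 30° = 1.314 × 0.5000 = 0.6570.
D_min = 2·arcsin(0.6570) − 60° = 2 × 41.071° − 60° = 22.143°.

22.14°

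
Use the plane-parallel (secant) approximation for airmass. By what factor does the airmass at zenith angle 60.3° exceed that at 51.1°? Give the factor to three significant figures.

X(60.3°)/X(51.1°) = sec 60.3° / sec 51.1° = cos 51.1° / cos 60.3° = 0.6280/0.4955 = 1.2674.

1.27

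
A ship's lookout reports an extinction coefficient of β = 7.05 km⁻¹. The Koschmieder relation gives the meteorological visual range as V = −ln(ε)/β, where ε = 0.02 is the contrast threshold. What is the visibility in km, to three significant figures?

0.555 km

V = −ln(0.02) / 7.05 = 3.912 / 7.05 = 0.5549 km.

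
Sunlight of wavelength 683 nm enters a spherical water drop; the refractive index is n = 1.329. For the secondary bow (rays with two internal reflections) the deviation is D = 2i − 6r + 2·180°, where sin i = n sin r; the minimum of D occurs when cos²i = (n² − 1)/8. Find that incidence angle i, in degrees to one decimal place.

72.0°

cos²i = (1.329² − 1)/8 = (1.76624 − 1)/8 = 0.09578.
cos i = 0.30948, so i = 71.972°.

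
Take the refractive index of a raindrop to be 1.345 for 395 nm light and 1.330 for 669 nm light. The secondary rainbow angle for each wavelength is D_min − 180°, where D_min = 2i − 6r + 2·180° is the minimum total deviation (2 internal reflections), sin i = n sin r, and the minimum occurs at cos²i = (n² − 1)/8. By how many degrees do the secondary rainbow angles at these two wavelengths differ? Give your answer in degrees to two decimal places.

3.89°

At 395 nm (n = 1.345): cos²i = 0.10113 → i = 71.458°, r = 44.821°, D_min = 233.987°, rainbow angle = 53.987°.
At 669 nm (n = 1.330): cos²i = 0.09611 → i = 71.940°, r = 45.630°, D_min = 230.101°, rainbow angle = 50.101°.
Angular width = |53.987° − 50.101°| = 3.886°.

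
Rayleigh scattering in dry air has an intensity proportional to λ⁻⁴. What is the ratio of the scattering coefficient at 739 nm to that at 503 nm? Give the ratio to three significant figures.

0.215

Rayleigh scattering ∝ λ⁻⁴, so the ratio of coefficients is the inverse fourth power of the wavelength ratio.
σ(739)/σ(503) = (503/739)⁴ = (0.6806)⁴ = 0.2146.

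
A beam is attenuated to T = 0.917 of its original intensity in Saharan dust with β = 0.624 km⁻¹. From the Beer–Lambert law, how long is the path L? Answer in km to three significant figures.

Beer–Lambert: T = exp(−βL) ⇒ L = −ln(T)/β = −ln(0.917)/0.624 = 0.0866/0.624 = 0.1389 km.

0.139 km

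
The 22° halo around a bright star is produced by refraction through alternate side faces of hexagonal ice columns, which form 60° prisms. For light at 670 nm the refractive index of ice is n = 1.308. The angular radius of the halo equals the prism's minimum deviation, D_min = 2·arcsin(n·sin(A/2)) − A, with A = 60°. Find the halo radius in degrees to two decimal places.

21.69°

n·sin(A/2) = 1.308 × sin 30° = 1.308 × 0.5000 = 0.6540.
D_min = 2·arcsin(0.6540) − 60° = 2 × 40.844° − 60° = 21.688°.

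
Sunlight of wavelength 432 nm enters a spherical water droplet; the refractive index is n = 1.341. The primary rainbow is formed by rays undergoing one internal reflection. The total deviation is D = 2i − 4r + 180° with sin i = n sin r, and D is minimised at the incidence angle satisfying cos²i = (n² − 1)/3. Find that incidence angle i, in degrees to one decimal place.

cos²i = (1.341² − 1)/3 = (1.79828 − 1)/3 = 0.26609.
cos i = 0.51584, so i = 58.946°.

58.9°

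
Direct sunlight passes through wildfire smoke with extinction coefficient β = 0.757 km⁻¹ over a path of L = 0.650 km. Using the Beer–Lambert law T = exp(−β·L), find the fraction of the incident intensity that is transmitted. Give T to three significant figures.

τ = β·L = 0.757 × 0.650 = 0.4921.
T = exp(−0.4921) = 0.6114.

0.611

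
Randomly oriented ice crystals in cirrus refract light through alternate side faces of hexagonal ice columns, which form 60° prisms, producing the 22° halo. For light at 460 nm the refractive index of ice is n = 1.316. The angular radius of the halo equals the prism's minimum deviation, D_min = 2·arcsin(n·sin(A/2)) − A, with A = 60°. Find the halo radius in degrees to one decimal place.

n·sin(A/2) = 1.316 × sin 30° = 1.316 × 0.5000 = 0.6580.
D_min = 2·arcsin(0.6580) − 60° = 2 × 41.148° − 60° = 22.295°.

22.3°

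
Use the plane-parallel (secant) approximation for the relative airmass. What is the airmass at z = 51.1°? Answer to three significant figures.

X = sec z = 1/cos 51.1° = 1/0.6280 = 1.5925.

1.59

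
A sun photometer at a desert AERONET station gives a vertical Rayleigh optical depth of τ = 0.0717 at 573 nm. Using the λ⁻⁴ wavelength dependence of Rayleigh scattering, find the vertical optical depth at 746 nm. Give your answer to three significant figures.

0.0250

τ(746 nm) = τ(573 nm) × (573/746)⁴ = 0.0717 × (0.7681)⁴ = 0.0717 × 0.3481 = 0.0250.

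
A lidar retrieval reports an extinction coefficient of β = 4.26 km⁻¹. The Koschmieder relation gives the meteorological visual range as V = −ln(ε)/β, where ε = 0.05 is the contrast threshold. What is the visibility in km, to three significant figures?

0.703 km

V = −ln(0.05) / 4.26 = 2.996 / 4.26 = 0.7032 km.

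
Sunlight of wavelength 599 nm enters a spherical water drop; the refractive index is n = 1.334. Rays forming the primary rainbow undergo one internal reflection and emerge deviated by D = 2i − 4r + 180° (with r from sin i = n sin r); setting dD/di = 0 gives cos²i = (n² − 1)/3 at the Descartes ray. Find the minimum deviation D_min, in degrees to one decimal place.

cos²i = (1.77956 − 1)/3 = 0.25985; i = arccos(0.50976) = 59.352°.
sin r = sin 59.352°/1.334 = 0.64492; r = 40.159°.
D_min = 2·59.352° − 4·40.159° + 180° = 138.067°.

138.1°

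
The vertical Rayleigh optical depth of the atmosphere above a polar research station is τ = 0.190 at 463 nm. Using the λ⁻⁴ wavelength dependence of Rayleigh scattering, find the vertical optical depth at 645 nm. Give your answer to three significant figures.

0.0504

τ(645 nm) = τ(463 nm) × (463/645)⁴ = 0.190 × (0.7178)⁴ = 0.190 × 0.2655 = 0.0504.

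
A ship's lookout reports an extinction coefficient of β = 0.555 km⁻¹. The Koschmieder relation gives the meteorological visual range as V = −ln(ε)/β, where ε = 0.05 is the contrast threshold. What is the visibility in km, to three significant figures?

V = −ln(0.05) / 0.555 = 2.996 / 0.555 = 5.3977 km.

5.40 km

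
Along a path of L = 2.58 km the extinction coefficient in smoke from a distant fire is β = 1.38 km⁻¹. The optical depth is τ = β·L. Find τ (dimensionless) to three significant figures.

τ = β·L = 1.38 × 2.58 = 3.5604.

3.56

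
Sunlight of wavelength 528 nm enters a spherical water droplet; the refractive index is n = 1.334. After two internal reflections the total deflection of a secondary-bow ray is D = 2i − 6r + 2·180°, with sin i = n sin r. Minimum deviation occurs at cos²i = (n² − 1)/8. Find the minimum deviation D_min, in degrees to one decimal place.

cos²i = (1.77956 − 1)/8 = 0.09744; i = arccos(0.31216) = 71.810°.
sin r = sin 71.810°/1.334 = 0.71217; r = 45.411°.
D_min = 2·71.810° − 6·45.411° + 360° = 231.153°.

231.2°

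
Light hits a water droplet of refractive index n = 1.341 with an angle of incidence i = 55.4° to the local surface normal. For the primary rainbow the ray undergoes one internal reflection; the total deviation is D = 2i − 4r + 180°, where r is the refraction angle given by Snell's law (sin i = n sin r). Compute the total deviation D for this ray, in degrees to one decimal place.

sin r = sin 55.4° / 1.341 = 0.8231/1.341 = 0.6138; r = 37.87°.
D = 2·55.4° − 4·37.87° + 180° = 110.80° − 151.47° + 180° = 139.33°.

139.3°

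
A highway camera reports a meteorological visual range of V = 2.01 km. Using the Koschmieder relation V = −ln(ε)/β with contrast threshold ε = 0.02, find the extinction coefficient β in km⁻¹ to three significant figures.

β = −ln(0.02) / V = 3.912 / 2.01 = 1.9463 km⁻¹.

1.95 km⁻¹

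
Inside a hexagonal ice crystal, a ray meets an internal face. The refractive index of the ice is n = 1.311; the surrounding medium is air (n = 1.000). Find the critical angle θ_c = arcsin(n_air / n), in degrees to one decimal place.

49.7°

sin θ_c = n_air / n = 1.000 / 1.311 = 0.7628.
θ_c = arcsin(0.7628) = 49.71°.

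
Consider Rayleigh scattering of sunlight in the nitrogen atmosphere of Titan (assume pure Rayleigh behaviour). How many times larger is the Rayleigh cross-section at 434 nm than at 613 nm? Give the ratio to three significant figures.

3.98

Rayleigh scattering ∝ λ⁻⁴, so the ratio of coefficients is the inverse fourth power of the wavelength ratio.
σ(434)/σ(613) = (613/434)⁴ = (1.4124)⁴ = 3.98.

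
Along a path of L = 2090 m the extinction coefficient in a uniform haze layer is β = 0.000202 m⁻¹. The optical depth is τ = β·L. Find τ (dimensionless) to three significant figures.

0.422

τ = β·L = 0.000202 × 2090 = 0.4222.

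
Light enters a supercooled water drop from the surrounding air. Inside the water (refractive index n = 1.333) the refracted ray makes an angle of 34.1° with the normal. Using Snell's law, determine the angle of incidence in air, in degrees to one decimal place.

Snell: sin θ_i = n · sin θ_r = 1.333 × sin 34.1° = 1.333 × 0.5606 = 0.7473.
θ_i = arcsin(0.7473) = 48.36°.

48.4°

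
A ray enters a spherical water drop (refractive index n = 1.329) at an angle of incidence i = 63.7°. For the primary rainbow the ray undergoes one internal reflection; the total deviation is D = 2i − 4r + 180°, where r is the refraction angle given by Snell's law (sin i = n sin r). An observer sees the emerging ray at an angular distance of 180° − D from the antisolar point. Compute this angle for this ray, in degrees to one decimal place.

sin r = sin 63.7° / 1.329 = 0.8965/1.329 = 0.6746; r = 42.42°.
D = 2·63.7° − 4·42.42° + 180° = 127.40° − 169.68° + 180° = 137.72°.
Angle from antisolar point = 180° − D = 42.28°.

42.3°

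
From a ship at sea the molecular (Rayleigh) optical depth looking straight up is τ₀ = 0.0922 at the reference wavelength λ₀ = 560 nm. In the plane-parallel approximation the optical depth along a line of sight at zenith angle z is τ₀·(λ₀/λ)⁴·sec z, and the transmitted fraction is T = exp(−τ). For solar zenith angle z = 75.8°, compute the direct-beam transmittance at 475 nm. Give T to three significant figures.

0.484

sec 75.8° = 4.0765.
τ = 0.0922 × (560/475)⁴ × 4.0765 = 0.0922 × 1.9319 × 4.0765 = 0.7261.
T = exp(−0.7261) = 0.4838.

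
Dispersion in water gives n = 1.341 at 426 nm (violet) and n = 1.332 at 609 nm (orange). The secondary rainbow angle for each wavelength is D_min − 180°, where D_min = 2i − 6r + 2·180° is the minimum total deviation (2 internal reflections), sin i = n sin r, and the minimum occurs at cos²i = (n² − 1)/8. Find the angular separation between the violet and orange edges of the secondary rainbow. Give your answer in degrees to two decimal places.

2.34°

At 426 nm (n = 1.341): cos²i = 0.09979 → i = 71.586°, r = 45.034°, D_min = 232.966°, rainbow angle = 52.966°.
At 609 nm (n = 1.332): cos²i = 0.09678 → i = 71.875°, r = 45.520°, D_min = 230.628°, rainbow angle = 50.628°.
Angular width = |52.966° − 50.628°| = 2.337°.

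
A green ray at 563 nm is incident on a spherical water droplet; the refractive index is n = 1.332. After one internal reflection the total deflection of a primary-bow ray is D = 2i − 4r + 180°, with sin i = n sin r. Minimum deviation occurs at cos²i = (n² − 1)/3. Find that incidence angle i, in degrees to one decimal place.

cos²i = (1.332² − 1)/3 = (1.77422 − 1)/3 = 0.25807.
cos i = 0.50801, so i = 59.469°.

59.5°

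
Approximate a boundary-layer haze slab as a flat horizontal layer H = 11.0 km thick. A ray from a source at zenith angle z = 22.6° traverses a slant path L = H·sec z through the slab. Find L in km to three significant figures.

11.9 km

sec z = 1/cos 22.6° = 1.0832.
L = 11.0 × 1.0832 = 11.915 km.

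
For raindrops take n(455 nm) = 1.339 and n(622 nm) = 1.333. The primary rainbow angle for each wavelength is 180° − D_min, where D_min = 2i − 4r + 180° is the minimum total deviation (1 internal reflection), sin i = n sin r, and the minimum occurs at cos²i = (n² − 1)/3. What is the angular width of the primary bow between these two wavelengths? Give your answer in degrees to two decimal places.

At 455 nm (n = 1.339): cos²i = 0.26431 → i = 59.062°, r = 39.834°, D_min = 138.786°, rainbow angle = 41.214°.
At 622 nm (n = 1.333): cos²i = 0.25896 → i = 59.410°, r = 40.225°, D_min = 137.922°, rainbow angle = 42.078°.
Angular width = |41.214° − 42.078°| = 0.865°.

0.86°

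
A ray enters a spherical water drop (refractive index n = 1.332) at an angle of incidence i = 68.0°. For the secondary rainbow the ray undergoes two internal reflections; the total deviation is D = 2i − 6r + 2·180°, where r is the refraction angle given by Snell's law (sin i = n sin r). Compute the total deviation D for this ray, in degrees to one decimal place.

sin r = sin 68.0° / 1.332 = 0.9272/1.332 = 0.6961; r = 44.11°.
D = 2·68.0° − 6·44.11° + 2·180° = 136.00° − 264.68° + 360° = 231.32°.

231.3°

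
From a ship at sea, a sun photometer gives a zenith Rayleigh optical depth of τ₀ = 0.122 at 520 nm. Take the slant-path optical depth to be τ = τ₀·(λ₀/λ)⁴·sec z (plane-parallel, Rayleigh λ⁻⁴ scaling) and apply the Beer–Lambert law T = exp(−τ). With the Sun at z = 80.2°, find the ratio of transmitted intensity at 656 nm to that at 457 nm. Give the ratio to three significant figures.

2.51

Airmass: sec 80.2° = 5.8751.
τ(656 nm) = 0.122 × (520/656)⁴ × 5.8751 = 0.122 × 0.3948 × 5.8751 = 0.2830.
τ(457 nm) = 0.122 × (520/457)⁴ × 5.8751 = 0.122 × 1.6763 × 5.8751 = 1.2015.
T(656)/T(457) = exp(τ_B − τ_A) = exp(0.9185) = 2.5056.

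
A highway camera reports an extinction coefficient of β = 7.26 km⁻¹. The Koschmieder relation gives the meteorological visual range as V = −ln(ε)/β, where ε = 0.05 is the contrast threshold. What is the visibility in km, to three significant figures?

V = −ln(0.05) / 7.26 = 2.996 / 7.26 = 0.4126 km.

0.413 km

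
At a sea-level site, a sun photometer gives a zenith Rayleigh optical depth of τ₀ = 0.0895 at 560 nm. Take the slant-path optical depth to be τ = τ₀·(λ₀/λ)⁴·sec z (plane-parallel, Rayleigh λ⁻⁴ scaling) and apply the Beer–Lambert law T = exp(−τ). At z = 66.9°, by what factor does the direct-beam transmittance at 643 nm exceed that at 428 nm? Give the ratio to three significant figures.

Airmass: sec 66.9° = 2.5488.
τ(643 nm) = 0.0895 × (560/643)⁴ × 2.5488 = 0.0895 × 0.5753 × 2.5488 = 0.1312.
τ(428 nm) = 0.0895 × (560/428)⁴ × 2.5488 = 0.0895 × 2.9307 × 2.5488 = 0.6686.
T(643)/T(428) = exp(τ_B − τ_A) = exp(0.5373) = 1.7114.

1.71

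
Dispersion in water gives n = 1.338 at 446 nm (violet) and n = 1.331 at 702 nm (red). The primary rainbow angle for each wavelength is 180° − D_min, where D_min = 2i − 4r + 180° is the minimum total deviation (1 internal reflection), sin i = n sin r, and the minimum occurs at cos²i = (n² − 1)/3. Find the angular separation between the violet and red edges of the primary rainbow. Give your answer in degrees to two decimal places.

At 446 nm (n = 1.338): cos²i = 0.26341 → i = 59.120°, r = 39.899°, D_min = 138.643°, rainbow angle = 41.357°.
At 702 nm (n = 1.331): cos²i = 0.25719 → i = 59.527°, r = 40.356°, D_min = 137.630°, rainbow angle = 42.370°.
Angular width = |41.357° − 42.370°| = 1.013°.

1.01°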